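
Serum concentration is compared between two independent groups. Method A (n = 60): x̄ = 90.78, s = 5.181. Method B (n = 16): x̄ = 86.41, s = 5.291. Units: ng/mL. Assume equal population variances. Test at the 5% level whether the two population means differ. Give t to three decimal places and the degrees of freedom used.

Let group 1 = method A, group 2 = method B. H0: μ_1 = μ_2; H1: μ_1 ≠ μ_2 (two-sample pooled-variance t-test, two-sided).
s_p² = [(60−1)·5.181² + (16−1)·5.291²]/(60+16−2) = 27.0763
t = (90.78 − 86.41)/√[27.0763·(1/60 + 1/16)] = 2.985
df = n₁ + n₂ − 2 = 74
Two-sided p-value ≈ 0.0038
Since p ≈ 0.0038 < α = 0.05, reject H0; the evidence is statistically significant.

t = 2.985, df = 74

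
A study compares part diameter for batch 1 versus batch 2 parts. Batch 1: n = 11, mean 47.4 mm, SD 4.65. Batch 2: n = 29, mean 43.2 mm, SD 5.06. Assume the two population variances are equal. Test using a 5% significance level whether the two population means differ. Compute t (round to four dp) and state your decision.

t = 2.3935; reject H0

Let group 1 = batch 1, group 2 = batch 2. H0: μ_1 = μ_2; H1: μ_1 ≠ μ_2 (two-sample pooled-variance t-test, two-sided).
s_p² = [(11−1)·4.65² + (29−1)·5.06²]/(11+29−2) = 24.5559
t = (47.4 − 43.2)/√[24.5559·(1/11 + 1/29)] = 2.3935
df = n₁ + n₂ − 2 = 38
Two-sided p-value ≈ 0.022
Since p ≈ 0.022 < α = 0.05, reject H0; the data support H1.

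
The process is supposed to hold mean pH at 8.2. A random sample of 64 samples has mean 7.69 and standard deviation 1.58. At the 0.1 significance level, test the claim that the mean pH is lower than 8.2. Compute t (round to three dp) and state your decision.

t = -2.582; reject H0

H0: μ = 8.2; H1: μ < 8.2 (one-sample t-test, left-tailed).
t = (x̄ − μ₀)/(s/√n) = (7.69 − 8.2)/(1.58/√64) = -2.582
df = n − 1 = 63
p-value = P(T ≤ -2.582) ≈ 0.0061
Since p ≈ 0.0061 < α = 0.1, reject H0; the evidence is statistically significant.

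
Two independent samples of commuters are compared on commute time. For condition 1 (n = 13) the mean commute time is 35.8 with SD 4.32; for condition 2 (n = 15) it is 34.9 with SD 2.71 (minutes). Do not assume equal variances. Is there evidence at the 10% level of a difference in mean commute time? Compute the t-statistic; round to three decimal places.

0.649

Let group 1 = condition 1, group 2 = condition 2. H0: μ_1 = μ_2; H1: μ_1 ≠ μ_2 (Welch's two-sample t-test, two-sided).
t = (x̄_1 − x̄_2)/√(s_1²/n_1 + s_2²/n_2) = (35.8 − 34.9)/√(4.32²/13 + 2.71²/15) = 0.649
Welch–Satterthwaite df ≈ 19.62
Two-sided p-value ≈ 0.5241
Since p ≈ 0.5241 > α = 0.1, fail to reject H0; the data do not provide sufficient evidence against H0.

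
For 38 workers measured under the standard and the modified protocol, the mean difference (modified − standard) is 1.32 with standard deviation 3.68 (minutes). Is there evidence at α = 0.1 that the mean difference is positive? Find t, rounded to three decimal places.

2.211

H0: μ_d = 0; H1: μ_d > 0 (paired t-test on the differences, right-tailed).
t = d̄/(s_d/√n) = 1.32/(3.68/√38) = 2.211
df = n − 1 = 37
p-value = P(T ≥ 2.211) ≈ 0.0166
Since p ≈ 0.0166 < α = 0.1, reject H0; the evidence is statistically significant.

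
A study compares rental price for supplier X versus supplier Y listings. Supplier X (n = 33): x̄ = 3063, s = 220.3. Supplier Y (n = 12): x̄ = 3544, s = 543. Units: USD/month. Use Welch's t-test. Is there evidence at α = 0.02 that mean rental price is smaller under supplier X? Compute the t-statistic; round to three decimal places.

Let group 1 = supplier X, group 2 = supplier Y. H0: μ_1 = μ_2; H1: μ_1 < μ_2 (Welch's two-sample t-test, left-tailed).
t = (x̄_1 − x̄_2)/√(s_1²/n_1 + s_2²/n_2) = (3063 − 3544)/√(220.3²/33 + 543²/12) = -2.981
Welch–Satterthwaite df ≈ 12.34
p-value = P(T ≤ -2.981) ≈ 0.0056
Since p ≈ 0.0056 < α = 0.02, reject H0; the evidence is statistically significant.

-2.981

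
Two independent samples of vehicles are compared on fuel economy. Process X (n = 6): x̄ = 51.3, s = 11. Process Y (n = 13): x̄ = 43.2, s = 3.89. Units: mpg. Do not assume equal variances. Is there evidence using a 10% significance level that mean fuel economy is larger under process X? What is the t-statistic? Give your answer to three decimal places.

1.754

Let group 1 = process X, group 2 = process Y. H0: μ_1 = μ_2; H1: μ_1 > μ_2 (Welch's two-sample t-test, right-tailed).
t = (x̄_1 − x̄_2)/√(s_1²/n_1 + s_2²/n_2) = (51.3 − 43.2)/√(11²/6 + 3.89²/13) = 1.754
Welch–Satterthwaite df ≈ 5.59
p-value = P(T ≥ 1.754) ≈ 0.067
Since p ≈ 0.067 < α = 0.1, reject H0; the data support H1.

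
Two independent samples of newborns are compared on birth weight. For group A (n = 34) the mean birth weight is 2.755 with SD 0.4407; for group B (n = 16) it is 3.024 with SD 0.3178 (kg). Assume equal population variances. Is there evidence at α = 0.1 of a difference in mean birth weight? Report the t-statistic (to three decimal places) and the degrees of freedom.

t = -2.184, df = 48

Let group 1 = group A, group 2 = group B. H0: μ_1 = μ_2; H1: μ_1 ≠ μ_2 (two-sample pooled-variance t-test, two-sided).
s_p² = [(34−1)·0.4407² + (16−1)·0.3178²]/(34+16−2) = 0.165085
t = (2.755 − 3.024)/√[0.165085·(1/34 + 1/16)] = -2.184
df = n₁ + n₂ − 2 = 48
Two-sided p-value ≈ 0.0339
Since p ≈ 0.0339 < α = 0.1, reject H0; the data support H1.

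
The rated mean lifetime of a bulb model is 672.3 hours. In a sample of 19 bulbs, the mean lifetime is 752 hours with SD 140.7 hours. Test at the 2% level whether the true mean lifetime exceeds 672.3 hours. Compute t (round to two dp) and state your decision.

t = 2.47; reject H0

H0: μ = 672.3; H1: μ > 672.3 (one-sample t-test, right-tailed).
t = (x̄ − μ₀)/(s/√n) = (752 − 672.3)/(140.7/√19) = 2.47
df = n − 1 = 18
p-value = P(T ≥ 2.47) ≈ 0.0119
Since p ≈ 0.0119 < α = 0.02, reject H0; the data support H1.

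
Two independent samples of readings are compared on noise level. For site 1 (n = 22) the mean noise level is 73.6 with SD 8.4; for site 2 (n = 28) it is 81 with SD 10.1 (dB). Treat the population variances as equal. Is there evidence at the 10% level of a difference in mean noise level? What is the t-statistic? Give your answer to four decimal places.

-2.7649

Let group 1 = site 1, group 2 = site 2. H0: μ_1 = μ_2; H1: μ_1 ≠ μ_2 (two-sample pooled-variance t-test, two-sided).
s_p² = [(22−1)·8.4² + (28−1)·10.1²]/(22+28−2) = 88.2506
t = (73.6 − 81)/√[88.2506·(1/22 + 1/28)] = -2.7649
df = n₁ + n₂ − 2 = 48
Two-sided p-value ≈ 0.008
Since p ≈ 0.008 < α = 0.1, reject H0; the evidence is statistically significant.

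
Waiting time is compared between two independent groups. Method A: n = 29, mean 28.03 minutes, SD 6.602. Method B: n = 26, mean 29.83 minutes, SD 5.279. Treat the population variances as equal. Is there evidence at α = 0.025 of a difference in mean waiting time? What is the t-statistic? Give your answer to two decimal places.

Let group 1 = method A, group 2 = method B. H0: μ_1 = μ_2; H1: μ_1 ≠ μ_2 (two-sample pooled-variance t-test, two-sided).
s_p² = [(29−1)·6.602² + (26−1)·5.279²]/(29+26−2) = 36.172
t = (28.03 − 29.83)/√[36.172·(1/29 + 1/26)] = -1.11
df = n₁ + n₂ − 2 = 53
Two-sided p-value ≈ 0.2728
Since p ≈ 0.2728 > α = 0.025, fail to reject H0; the data do not provide sufficient evidence against H0.

-1.11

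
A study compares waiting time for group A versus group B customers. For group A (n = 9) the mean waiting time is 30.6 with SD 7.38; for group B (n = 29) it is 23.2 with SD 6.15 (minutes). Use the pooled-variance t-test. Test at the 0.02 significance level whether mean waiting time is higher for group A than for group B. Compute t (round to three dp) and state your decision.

t = 3.010; reject H0

Let group 1 = group A, group 2 = group B. H0: μ_1 = μ_2; H1: μ_1 > μ_2 (two-sample pooled-variance t-test, right-tailed).
s_p² = [(9−1)·7.38² + (29−1)·6.15²]/(9+29−2) = 41.5207
t = (30.6 − 23.2)/√[41.5207·(1/9 + 1/29)] = 3.010
df = n₁ + n₂ − 2 = 36
p-value = P(T ≥ 3.010) ≈ 0.0024
Since p ≈ 0.0024 < α = 0.02, reject H0; the data support H1.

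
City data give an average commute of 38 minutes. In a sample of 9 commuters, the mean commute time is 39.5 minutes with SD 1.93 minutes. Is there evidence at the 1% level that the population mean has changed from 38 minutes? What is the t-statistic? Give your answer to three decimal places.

2.332

H0: μ = 38; H1: μ ≠ 38 (one-sample t-test, two-sided).
t = (x̄ − μ₀)/(s/√n) = (39.5 − 38)/(1.93/√9) = 2.332
df = n − 1 = 8
Two-sided p-value ≈ 0.0480
Since p ≈ 0.0480 > α = 0.01, fail to reject H0; the evidence is not statistically significant.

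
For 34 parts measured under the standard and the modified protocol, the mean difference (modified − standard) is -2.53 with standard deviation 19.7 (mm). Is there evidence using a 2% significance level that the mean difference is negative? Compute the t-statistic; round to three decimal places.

-0.749

H0: μ_d = 0; H1: μ_d < 0 (paired t-test on the differences, left-tailed).
t = d̄/(s_d/√n) = -2.53/(19.7/√34) = -0.749
df = n − 1 = 33
p-value = P(T ≤ -0.749) ≈ 0.230
Since p ≈ 0.230 > α = 0.02, fail to reject H0; the data do not provide sufficient evidence against H0.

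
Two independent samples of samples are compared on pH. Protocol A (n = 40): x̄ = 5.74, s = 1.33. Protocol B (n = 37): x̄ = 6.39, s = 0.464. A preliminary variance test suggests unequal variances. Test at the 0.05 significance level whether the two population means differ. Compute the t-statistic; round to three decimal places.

-2.906

Let group 1 = protocol A, group 2 = protocol B. H0: μ_1 = μ_2; H1: μ_1 ≠ μ_2 (Welch's two-sample t-test, two-sided).
t = (x̄_1 − x̄_2)/√(s_1²/n_1 + s_2²/n_2) = (5.74 − 6.39)/√(1.33²/40 + 0.464²/37) = -2.906
Welch–Satterthwaite df ≈ 49.02
Two-sided p-value ≈ 0.0055
Since p ≈ 0.0055 < α = 0.05, reject H0; the data support H1.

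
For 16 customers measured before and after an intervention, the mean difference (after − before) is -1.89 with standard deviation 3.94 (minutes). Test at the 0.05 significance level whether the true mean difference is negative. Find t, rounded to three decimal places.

H0: μ_d = 0; H1: μ_d < 0 (paired t-test on the differences, left-tailed).
t = d̄/(s_d/√n) = -1.89/(3.94/√16) = -1.919
df = n − 1 = 15
p-value = P(T ≤ -1.919) ≈ 0.0371
Since p ≈ 0.0371 < α = 0.05, reject H0; the evidence is statistically significant.

-1.919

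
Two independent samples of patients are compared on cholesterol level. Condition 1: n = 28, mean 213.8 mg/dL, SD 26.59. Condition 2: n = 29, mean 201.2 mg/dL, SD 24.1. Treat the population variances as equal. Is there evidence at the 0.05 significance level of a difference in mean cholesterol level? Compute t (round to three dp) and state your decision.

Let group 1 = condition 1, group 2 = condition 2. H0: μ_1 = μ_2; H1: μ_1 ≠ μ_2 (two-sample pooled-variance t-test, two-sided).
s_p² = [(28−1)·26.59² + (29−1)·24.1²]/(28+29−2) = 642.772
t = (213.8 − 201.2)/√[642.772·(1/28 + 1/29)] = 1.876
df = n₁ + n₂ − 2 = 55
Two-sided p-value ≈ 0.066
Since p ≈ 0.066 > α = 0.05, fail to reject H0; the evidence is not statistically significant.

t = 1.876; fail to reject H0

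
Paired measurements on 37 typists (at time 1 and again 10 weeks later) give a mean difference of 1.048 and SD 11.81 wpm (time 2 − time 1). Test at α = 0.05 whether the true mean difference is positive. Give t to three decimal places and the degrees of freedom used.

H0: μ_d = 0; H1: μ_d > 0 (paired t-test on the differences, right-tailed).
t = d̄/(s_d/√n) = 1.048/(11.81/√37) = 0.540
df = n − 1 = 36
p-value = P(T ≥ 0.540) ≈ 0.296
Since p ≈ 0.296 > α = 0.05, fail to reject H0; the evidence is not statistically significant.

t = 0.540, df = 36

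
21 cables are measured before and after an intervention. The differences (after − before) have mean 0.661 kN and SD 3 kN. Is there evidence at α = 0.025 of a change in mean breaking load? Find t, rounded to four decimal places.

H0: μ_d = 0; H1: μ_d ≠ 0 (paired t-test on the differences, two-sided).
t = d̄/(s_d/√n) = 0.661/(3/√21) = 1.0097
df = n − 1 = 20
Two-sided p-value ≈ 0.325
Since p ≈ 0.325 > α = 0.025, fail to reject H0; the data do not provide sufficient evidence against H0.

1.0097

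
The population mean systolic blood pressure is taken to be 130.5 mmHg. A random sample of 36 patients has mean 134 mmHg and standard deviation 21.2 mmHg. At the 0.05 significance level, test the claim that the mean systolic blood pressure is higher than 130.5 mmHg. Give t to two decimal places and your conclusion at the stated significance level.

H0: μ = 130.5; H1: μ > 130.5 (one-sample t-test, right-tailed).
t = (x̄ − μ₀)/(s/√n) = (134 − 130.5)/(21.2/√36) = 0.99
df = n − 1 = 35
p-value = P(T ≥ 0.99) ≈ 0.164
Since p ≈ 0.164 > α = 0.05, fail to reject H0; the evidence is not statistically significant.

t = 0.99; fail to reject H0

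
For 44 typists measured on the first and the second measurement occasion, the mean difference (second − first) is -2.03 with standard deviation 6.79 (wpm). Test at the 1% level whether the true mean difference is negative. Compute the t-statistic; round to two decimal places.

-1.98

H0: μ_d = 0; H1: μ_d < 0 (paired t-test on the differences, left-tailed).
t = d̄/(s_d/√n) = -2.03/(6.79/√44) = -1.98
df = n − 1 = 43
p-value = P(T ≤ -1.98) ≈ 0.027
Since p ≈ 0.027 > α = 0.01, fail to reject H0; the data do not provide sufficient evidence against H0.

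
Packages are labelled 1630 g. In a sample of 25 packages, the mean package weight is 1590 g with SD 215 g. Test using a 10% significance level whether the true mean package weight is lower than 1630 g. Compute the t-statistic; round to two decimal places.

-0.93

H0: μ = 1630; H1: μ < 1630 (one-sample t-test, left-tailed).
t = (x̄ − μ₀)/(s/√n) = (1590 − 1630)/(215/√25) = -0.93
df = n − 1 = 24
p-value = P(T ≤ -0.93) ≈ 0.181
Since p ≈ 0.181 > α = 0.1, fail to reject H0; the data do not provide sufficient evidence against H0.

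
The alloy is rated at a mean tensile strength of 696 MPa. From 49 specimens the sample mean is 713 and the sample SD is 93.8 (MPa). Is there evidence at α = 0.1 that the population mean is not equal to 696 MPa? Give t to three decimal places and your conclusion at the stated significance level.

H0: μ = 696; H1: μ ≠ 696 (one-sample t-test, two-sided).
t = (x̄ − μ₀)/(s/√n) = (713 − 696)/(93.8/√49) = 1.269
df = n − 1 = 48
Two-sided p-value ≈ 0.211
Since p ≈ 0.211 > α = 0.1, fail to reject H0; the evidence is not statistically significant.

t = 1.269; fail to reject H0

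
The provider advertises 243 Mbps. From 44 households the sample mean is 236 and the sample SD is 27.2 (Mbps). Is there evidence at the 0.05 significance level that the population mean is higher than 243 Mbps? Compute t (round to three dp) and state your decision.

H0: μ = 243; H1: μ > 243 (one-sample t-test, right-tailed).
t = (x̄ − μ₀)/(s/√n) = (236 − 243)/(27.2/√44) = -1.707
df = n − 1 = 43
p-value = P(T ≥ -1.707) ≈ 0.952
Since p ≈ 0.952 > α = 0.05, fail to reject H0; the data do not provide sufficient evidence against H0.

t = -1.707; fail to reject H0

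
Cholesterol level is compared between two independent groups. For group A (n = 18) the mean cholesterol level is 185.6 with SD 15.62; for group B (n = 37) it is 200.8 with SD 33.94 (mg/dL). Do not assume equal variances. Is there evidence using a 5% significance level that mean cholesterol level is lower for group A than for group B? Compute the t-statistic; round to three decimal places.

-2.274

Let group 1 = group A, group 2 = group B. H0: μ_1 = μ_2; H1: μ_1 < μ_2 (Welch's two-sample t-test, left-tailed).
t = (x̄_1 − x̄_2)/√(s_1²/n_1 + s_2²/n_2) = (185.6 − 200.8)/√(15.62²/18 + 33.94²/37) = -2.274
Welch–Satterthwaite df ≈ 52.93
p-value = P(T ≤ -2.274) ≈ 0.014
Since p ≈ 0.014 < α = 0.05, reject H0; the evidence is statistically significant.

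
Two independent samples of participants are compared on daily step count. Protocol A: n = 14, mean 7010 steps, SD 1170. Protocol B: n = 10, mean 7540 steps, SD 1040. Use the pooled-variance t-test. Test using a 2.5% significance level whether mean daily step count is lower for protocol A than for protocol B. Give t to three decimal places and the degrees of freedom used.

t = -1.144, df = 22

Let group 1 = protocol A, group 2 = protocol B. H0: μ_1 = μ_2; H1: μ_1 < μ_2 (two-sample pooled-variance t-test, left-tailed).
s_p² = [(14−1)·1170² + (10−1)·1040²]/(14+10−2) = 1251370
t = (7010 − 7540)/√[1251370·(1/14 + 1/10)] = -1.144
df = n₁ + n₂ − 2 = 22
p-value = P(T ≤ -1.144) ≈ 0.132
Since p ≈ 0.132 > α = 0.025, fail to reject H0; the data do not provide sufficient evidence against H0.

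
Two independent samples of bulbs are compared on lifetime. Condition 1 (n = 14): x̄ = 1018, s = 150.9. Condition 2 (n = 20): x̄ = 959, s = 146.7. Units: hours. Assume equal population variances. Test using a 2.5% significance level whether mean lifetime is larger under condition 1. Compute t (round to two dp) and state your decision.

Let group 1 = condition 1, group 2 = condition 2. H0: μ_1 = μ_2; H1: μ_1 > μ_2 (two-sample pooled-variance t-test, right-tailed).
s_p² = [(14−1)·150.9² + (20−1)·146.7²]/(14+20−2) = 22028.7
t = (1018 − 959)/√[22028.7·(1/14 + 1/20)] = 1.14
df = n₁ + n₂ − 2 = 32
p-value = P(T ≥ 1.14) ≈ 0.131
Since p ≈ 0.131 > α = 0.025, fail to reject H0; the evidence is not statistically significant.

t = 1.14; fail to reject H0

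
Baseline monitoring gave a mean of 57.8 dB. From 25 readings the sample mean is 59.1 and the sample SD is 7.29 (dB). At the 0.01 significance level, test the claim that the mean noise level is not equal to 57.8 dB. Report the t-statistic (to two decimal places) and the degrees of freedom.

H0: μ = 57.8; H1: μ ≠ 57.8 (one-sample t-test, two-sided).
t = (x̄ − μ₀)/(s/√n) = (59.1 − 57.8)/(7.29/√25) = 0.89
df = n − 1 = 24
Two-sided p-value ≈ 0.381
Since p ≈ 0.381 > α = 0.01, fail to reject H0; the evidence is not statistically significant.

t = 0.89, df = 24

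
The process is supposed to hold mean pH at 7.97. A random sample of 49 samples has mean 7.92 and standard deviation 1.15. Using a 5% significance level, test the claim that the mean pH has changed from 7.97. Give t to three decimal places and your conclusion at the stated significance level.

t = -0.304; fail to reject H0

H0: μ = 7.97; H1: μ ≠ 7.97 (one-sample t-test, two-sided).
t = (x̄ − μ₀)/(s/√n) = (7.92 − 7.97)/(1.15/√49) = -0.304
df = n − 1 = 48
Two-sided p-value ≈ 0.762
Since p ≈ 0.762 > α = 0.05, fail to reject H0; the data do not provide sufficient evidence against H0.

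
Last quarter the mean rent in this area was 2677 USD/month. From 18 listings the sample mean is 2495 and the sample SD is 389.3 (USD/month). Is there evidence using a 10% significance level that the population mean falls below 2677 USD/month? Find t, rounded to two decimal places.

H0: μ = 2677; H1: μ < 2677 (one-sample t-test, left-tailed).
t = (x̄ − μ₀)/(s/√n) = (2495 − 2677)/(389.3/√18) = -1.98
df = n − 1 = 17
p-value = P(T ≤ -1.98) ≈ 0.032
Since p ≈ 0.032 < α = 0.1, reject H0; the data support H1.

-1.98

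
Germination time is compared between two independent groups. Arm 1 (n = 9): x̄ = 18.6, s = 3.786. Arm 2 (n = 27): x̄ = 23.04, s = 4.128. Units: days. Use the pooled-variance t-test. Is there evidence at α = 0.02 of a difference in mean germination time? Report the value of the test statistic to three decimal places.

-2.848

Let group 1 = arm 1, group 2 = arm 2. H0: μ_1 = μ_2; H1: μ_1 ≠ μ_2 (two-sample pooled-variance t-test, two-sided).
s_p² = [(9−1)·3.786² + (27−1)·4.128²]/(9+27−2) = 16.4035
t = (18.6 − 23.04)/√[16.4035·(1/9 + 1/27)] = -2.848
df = n₁ + n₂ − 2 = 34
Two-sided p-value ≈ 0.007
Since p ≈ 0.007 < α = 0.02, reject H0; the evidence is statistically significant.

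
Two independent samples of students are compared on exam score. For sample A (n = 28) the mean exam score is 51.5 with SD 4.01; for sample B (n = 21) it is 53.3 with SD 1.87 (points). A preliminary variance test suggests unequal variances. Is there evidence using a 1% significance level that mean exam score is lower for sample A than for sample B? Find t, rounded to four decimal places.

Let group 1 = sample A, group 2 = sample B. H0: μ_1 = μ_2; H1: μ_1 < μ_2 (Welch's two-sample t-test, left-tailed).
t = (x̄_1 − x̄_2)/√(s_1²/n_1 + s_2²/n_2) = (51.5 − 53.3)/√(4.01²/28 + 1.87²/21) = -2.0913
Welch–Satterthwaite df ≈ 40.35
p-value = P(T ≤ -2.0913) ≈ 0.021
Since p ≈ 0.021 > α = 0.01, fail to reject H0; the evidence is not statistically significant.

-2.0913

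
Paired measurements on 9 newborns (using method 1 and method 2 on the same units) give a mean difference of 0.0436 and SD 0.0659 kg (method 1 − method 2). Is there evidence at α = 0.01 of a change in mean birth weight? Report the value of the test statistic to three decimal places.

H0: μ_d = 0; H1: μ_d ≠ 0 (paired t-test on the differences, two-sided).
t = d̄/(s_d/√n) = 0.0436/(0.0659/√9) = 1.985
df = n − 1 = 8
Two-sided p-value ≈ 0.0824
Since p ≈ 0.0824 > α = 0.01, fail to reject H0; the data do not provide sufficient evidence against H0.

1.985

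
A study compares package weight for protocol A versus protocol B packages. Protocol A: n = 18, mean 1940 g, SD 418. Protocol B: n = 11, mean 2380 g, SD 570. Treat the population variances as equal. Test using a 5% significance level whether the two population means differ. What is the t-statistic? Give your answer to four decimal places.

-2.3955

Let group 1 = protocol A, group 2 = protocol B. H0: μ_1 = μ_2; H1: μ_1 ≠ μ_2 (two-sample pooled-variance t-test, two-sided).
s_p² = [(18−1)·418² + (11−1)·570²]/(18+11−2) = 230345
t = (1940 − 2380)/√[230345·(1/18 + 1/11)] = -2.3955
df = n₁ + n₂ − 2 = 27
Two-sided p-value ≈ 0.024
Since p ≈ 0.024 < α = 0.05, reject H0; the evidence is statistically significant.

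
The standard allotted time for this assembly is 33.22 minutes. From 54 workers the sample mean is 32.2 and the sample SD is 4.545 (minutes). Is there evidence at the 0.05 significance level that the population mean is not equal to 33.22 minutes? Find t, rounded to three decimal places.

H0: μ = 33.22; H1: μ ≠ 33.22 (one-sample t-test, two-sided).
t = (x̄ − μ₀)/(s/√n) = (32.2 − 33.22)/(4.545/√54) = -1.649
df = n − 1 = 53
Two-sided p-value ≈ 0.1050
Since p ≈ 0.1050 > α = 0.05, fail to reject H0; the data do not provide sufficient evidence against H0.

-1.649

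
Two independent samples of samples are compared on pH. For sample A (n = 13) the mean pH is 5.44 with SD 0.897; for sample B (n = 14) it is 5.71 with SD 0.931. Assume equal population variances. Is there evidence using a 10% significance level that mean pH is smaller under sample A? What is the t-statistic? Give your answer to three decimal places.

Let group 1 = sample A, group 2 = sample B. H0: μ_1 = μ_2; H1: μ_1 < μ_2 (two-sample pooled-variance t-test, left-tailed).
s_p² = [(13−1)·0.897² + (14−1)·0.931²]/(13+14−2) = 0.836928
t = (5.44 − 5.71)/√[0.836928·(1/13 + 1/14)] = -0.766
df = n₁ + n₂ − 2 = 25
p-value = P(T ≤ -0.766) ≈ 0.225
Since p ≈ 0.225 > α = 0.1, fail to reject H0; the data do not provide sufficient evidence against H0.

-0.766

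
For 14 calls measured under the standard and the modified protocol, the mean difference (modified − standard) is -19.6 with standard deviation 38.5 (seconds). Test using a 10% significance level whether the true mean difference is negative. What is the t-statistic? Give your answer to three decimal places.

-1.905

H0: μ_d = 0; H1: μ_d < 0 (paired t-test on the differences, left-tailed).
t = d̄/(s_d/√n) = -19.6/(38.5/√14) = -1.905
df = n − 1 = 13
p-value = P(T ≤ -1.905) ≈ 0.0396
Since p ≈ 0.0396 < α = 0.1, reject H0; the data support H1.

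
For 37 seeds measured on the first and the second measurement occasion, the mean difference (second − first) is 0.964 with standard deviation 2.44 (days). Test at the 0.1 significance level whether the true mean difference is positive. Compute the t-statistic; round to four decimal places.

H0: μ_d = 0; H1: μ_d > 0 (paired t-test on the differences, right-tailed).
t = d̄/(s_d/√n) = 0.964/(2.44/√37) = 2.4032
df = n − 1 = 36
p-value = P(T ≥ 2.4032) ≈ 0.0108
Since p ≈ 0.0108 < α = 0.1, reject H0; the data support H1.

2.4032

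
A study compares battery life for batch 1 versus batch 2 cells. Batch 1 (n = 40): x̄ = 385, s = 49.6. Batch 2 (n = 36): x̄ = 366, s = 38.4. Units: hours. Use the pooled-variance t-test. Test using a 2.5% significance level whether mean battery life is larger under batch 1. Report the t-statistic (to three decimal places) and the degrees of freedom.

t = 1.852, df = 74

Let group 1 = batch 1, group 2 = batch 2. H0: μ_1 = μ_2; H1: μ_1 > μ_2 (two-sample pooled-variance t-test, right-tailed).
s_p² = [(40−1)·49.6² + (36−1)·38.4²]/(40+36−2) = 1994
t = (385 − 366)/√[1994·(1/40 + 1/36)] = 1.852
df = n₁ + n₂ − 2 = 74
p-value = P(T ≥ 1.852) ≈ 0.0340
Since p ≈ 0.0340 > α = 0.025, fail to reject H0; the evidence is not statistically significant.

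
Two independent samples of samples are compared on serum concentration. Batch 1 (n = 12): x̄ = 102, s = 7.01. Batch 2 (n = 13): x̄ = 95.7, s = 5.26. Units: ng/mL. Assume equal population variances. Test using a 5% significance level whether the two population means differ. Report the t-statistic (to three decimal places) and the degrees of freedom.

t = 2.555, df = 23

Let group 1 = batch 1, group 2 = batch 2. H0: μ_1 = μ_2; H1: μ_1 ≠ μ_2 (two-sample pooled-variance t-test, two-sided).
s_p² = [(12−1)·7.01² + (13−1)·5.26²]/(12+13−2) = 37.9371
t = (102 − 95.7)/√[37.9371·(1/12 + 1/13)] = 2.555
df = n₁ + n₂ − 2 = 23
Two-sided p-value ≈ 0.0177
Since p ≈ 0.0177 < α = 0.05, reject H0; the evidence is statistically significant.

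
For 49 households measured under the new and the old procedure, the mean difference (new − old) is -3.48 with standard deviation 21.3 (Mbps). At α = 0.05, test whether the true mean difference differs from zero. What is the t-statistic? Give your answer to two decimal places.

H0: μ_d = 0; H1: μ_d ≠ 0 (paired t-test on the differences, two-sided).
t = d̄/(s_d/√n) = -3.48/(21.3/√49) = -1.14
df = n − 1 = 48
Two-sided p-value ≈ 0.258
Since p ≈ 0.258 > α = 0.05, fail to reject H0; the data do not provide sufficient evidence against H0.

-1.14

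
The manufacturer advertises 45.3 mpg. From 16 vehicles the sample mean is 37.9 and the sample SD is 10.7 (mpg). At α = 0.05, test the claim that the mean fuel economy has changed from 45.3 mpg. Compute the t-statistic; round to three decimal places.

H0: μ = 45.3; H1: μ ≠ 45.3 (one-sample t-test, two-sided).
t = (x̄ − μ₀)/(s/√n) = (37.9 − 45.3)/(10.7/√16) = -2.766
df = n − 1 = 15
Two-sided p-value ≈ 0.0144
Since p ≈ 0.0144 < α = 0.05, reject H0; the evidence is statistically significant.

-2.766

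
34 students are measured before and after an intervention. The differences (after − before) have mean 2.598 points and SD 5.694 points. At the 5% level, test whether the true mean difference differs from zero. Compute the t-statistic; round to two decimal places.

2.66

H0: μ_d = 0; H1: μ_d ≠ 0 (paired t-test on the differences, two-sided).
t = d̄/(s_d/√n) = 2.598/(5.694/√34) = 2.66
df = n − 1 = 33
Two-sided p-value ≈ 0.012
Since p ≈ 0.012 < α = 0.05, reject H0; the data support H1.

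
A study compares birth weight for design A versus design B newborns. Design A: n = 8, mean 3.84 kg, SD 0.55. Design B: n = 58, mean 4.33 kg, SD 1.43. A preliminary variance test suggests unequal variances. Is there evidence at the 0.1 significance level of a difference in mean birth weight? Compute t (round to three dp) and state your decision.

t = -1.813; reject H0

Let group 1 = design A, group 2 = design B. H0: μ_1 = μ_2; H1: μ_1 ≠ μ_2 (Welch's two-sample t-test, two-sided).
t = (x̄_1 − x̄_2)/√(s_1²/n_1 + s_2²/n_2) = (3.84 − 4.33)/√(0.55²/8 + 1.43²/58) = -1.813
Welch–Satterthwaite df ≈ 23.62
Two-sided p-value ≈ 0.083
Since p ≈ 0.083 < α = 0.1, reject H0; the evidence is statistically significant.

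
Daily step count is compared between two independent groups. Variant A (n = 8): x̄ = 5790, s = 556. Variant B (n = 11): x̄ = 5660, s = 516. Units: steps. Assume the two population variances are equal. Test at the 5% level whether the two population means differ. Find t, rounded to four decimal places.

Let group 1 = variant A, group 2 = variant B. H0: μ_1 = μ_2; H1: μ_1 ≠ μ_2 (two-sample pooled-variance t-test, two-sided).
s_p² = [(8−1)·556² + (11−1)·516²]/(8+11−2) = 283912
t = (5790 − 5660)/√[283912·(1/8 + 1/11)] = 0.5251
df = n₁ + n₂ − 2 = 17
Two-sided p-value ≈ 0.606
Since p ≈ 0.606 > α = 0.05, fail to reject H0; the evidence is not statistically significant.

0.5251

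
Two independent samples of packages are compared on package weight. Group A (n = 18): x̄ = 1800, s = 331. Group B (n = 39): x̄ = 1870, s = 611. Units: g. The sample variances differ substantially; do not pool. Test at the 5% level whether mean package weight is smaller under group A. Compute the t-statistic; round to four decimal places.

Let group 1 = group A, group 2 = group B. H0: μ_1 = μ_2; H1: μ_1 < μ_2 (Welch's two-sample t-test, left-tailed).
t = (x̄_1 − x̄_2)/√(s_1²/n_1 + s_2²/n_2) = (1800 − 1870)/√(331²/18 + 611²/39) = -0.5594
Welch–Satterthwaite df ≈ 53.41
p-value = P(T ≤ -0.5594) ≈ 0.289
Since p ≈ 0.289 > α = 0.05, fail to reject H0; the evidence is not statistically significant.

-0.5594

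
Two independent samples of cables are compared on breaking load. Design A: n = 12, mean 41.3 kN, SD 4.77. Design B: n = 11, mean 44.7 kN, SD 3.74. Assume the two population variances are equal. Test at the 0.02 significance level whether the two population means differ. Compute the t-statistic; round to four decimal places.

-1.8897

Let group 1 = design A, group 2 = design B. H0: μ_1 = μ_2; H1: μ_1 ≠ μ_2 (two-sample pooled-variance t-test, two-sided).
s_p² = [(12−1)·4.77² + (11−1)·3.74²]/(12+11−2) = 18.5789
t = (41.3 − 44.7)/√[18.5789·(1/12 + 1/11)] = -1.8897
df = n₁ + n₂ − 2 = 21
Two-sided p-value ≈ 0.073
Since p ≈ 0.073 > α = 0.02, fail to reject H0; the evidence is not statistically significant.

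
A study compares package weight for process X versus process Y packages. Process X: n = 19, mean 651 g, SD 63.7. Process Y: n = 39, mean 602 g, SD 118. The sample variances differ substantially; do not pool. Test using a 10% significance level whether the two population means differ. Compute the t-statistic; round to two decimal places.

2.05

Let group 1 = process X, group 2 = process Y. H0: μ_1 = μ_2; H1: μ_1 ≠ μ_2 (Welch's two-sample t-test, two-sided).
t = (x̄_1 − x̄_2)/√(s_1²/n_1 + s_2²/n_2) = (651 − 602)/√(63.7²/19 + 118²/39) = 2.05
Welch–Satterthwaite df ≈ 55.29
Two-sided p-value ≈ 0.0450
Since p ≈ 0.0450 < α = 0.1, reject H0; the evidence is statistically significant.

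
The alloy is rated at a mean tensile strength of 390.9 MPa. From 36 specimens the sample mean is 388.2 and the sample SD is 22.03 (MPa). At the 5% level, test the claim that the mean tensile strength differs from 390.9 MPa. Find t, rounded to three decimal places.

-0.735

H0: μ = 390.9; H1: μ ≠ 390.9 (one-sample t-test, two-sided).
t = (x̄ − μ₀)/(s/√n) = (388.2 − 390.9)/(22.03/√36) = -0.735
df = n − 1 = 35
Two-sided p-value ≈ 0.4670
Since p ≈ 0.4670 > α = 0.05, fail to reject H0; the evidence is not statistically significant.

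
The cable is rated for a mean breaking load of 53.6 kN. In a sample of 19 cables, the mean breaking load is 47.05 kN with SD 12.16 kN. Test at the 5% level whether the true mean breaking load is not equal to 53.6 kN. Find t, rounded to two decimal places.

-2.35

H0: μ = 53.6; H1: μ ≠ 53.6 (one-sample t-test, two-sided).
t = (x̄ − μ₀)/(s/√n) = (47.05 − 53.6)/(12.16/√19) = -2.35
df = n − 1 = 18
Two-sided p-value ≈ 0.031
Since p ≈ 0.031 < α = 0.05, reject H0; the evidence is statistically significant.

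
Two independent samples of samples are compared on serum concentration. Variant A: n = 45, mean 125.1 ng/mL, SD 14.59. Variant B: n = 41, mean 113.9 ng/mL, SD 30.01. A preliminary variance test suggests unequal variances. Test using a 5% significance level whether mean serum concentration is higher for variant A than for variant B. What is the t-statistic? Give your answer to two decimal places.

2.17

Let group 1 = variant A, group 2 = variant B. H0: μ_1 = μ_2; H1: μ_1 > μ_2 (Welch's two-sample t-test, right-tailed).
t = (x̄_1 − x̄_2)/√(s_1²/n_1 + s_2²/n_2) = (125.1 − 113.9)/√(14.59²/45 + 30.01²/41) = 2.17
Welch–Satterthwaite df ≈ 56.69
p-value = P(T ≥ 2.17) ≈ 0.0172
Since p ≈ 0.0172 < α = 0.05, reject H0; the data support H1.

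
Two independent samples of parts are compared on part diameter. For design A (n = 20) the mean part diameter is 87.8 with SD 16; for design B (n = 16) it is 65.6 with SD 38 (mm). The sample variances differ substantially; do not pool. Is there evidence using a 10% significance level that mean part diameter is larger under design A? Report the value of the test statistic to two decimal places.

Let group 1 = design A, group 2 = design B. H0: μ_1 = μ_2; H1: μ_1 > μ_2 (Welch's two-sample t-test, right-tailed).
t = (x̄_1 − x̄_2)/√(s_1²/n_1 + s_2²/n_2) = (87.8 − 65.6)/√(16²/20 + 38²/16) = 2.19
Welch–Satterthwaite df ≈ 19.25
p-value = P(T ≥ 2.19) ≈ 0.021
Since p ≈ 0.021 < α = 0.1, reject H0; the data support H1.

2.19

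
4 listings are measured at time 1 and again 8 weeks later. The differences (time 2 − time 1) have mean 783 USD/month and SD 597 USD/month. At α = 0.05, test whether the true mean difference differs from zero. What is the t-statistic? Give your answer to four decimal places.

H0: μ_d = 0; H1: μ_d ≠ 0 (paired t-test on the differences, two-sided).
t = d̄/(s_d/√n) = 783/(597/√4) = 2.6231
df = n − 1 = 3
Two-sided p-value ≈ 0.079
Since p ≈ 0.079 > α = 0.05, fail to reject H0; the data do not provide sufficient evidence against H0.

2.6231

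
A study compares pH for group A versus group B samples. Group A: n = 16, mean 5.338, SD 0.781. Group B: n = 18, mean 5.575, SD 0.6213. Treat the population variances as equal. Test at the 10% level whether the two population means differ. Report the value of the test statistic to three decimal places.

-0.984

Let group 1 = group A, group 2 = group B. H0: μ_1 = μ_2; H1: μ_1 ≠ μ_2 (two-sample pooled-variance t-test, two-sided).
s_p² = [(16−1)·0.781² + (18−1)·0.6213²]/(16+18−2) = 0.490989
t = (5.338 − 5.575)/√[0.490989·(1/16 + 1/18)] = -0.984
df = n₁ + n₂ − 2 = 32
Two-sided p-value ≈ 0.332
Since p ≈ 0.332 > α = 0.1, fail to reject H0; the data do not provide sufficient evidence against H0.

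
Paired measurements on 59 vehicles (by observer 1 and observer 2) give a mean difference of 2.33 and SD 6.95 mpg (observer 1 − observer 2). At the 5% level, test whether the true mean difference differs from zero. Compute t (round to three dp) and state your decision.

H0: μ_d = 0; H1: μ_d ≠ 0 (paired t-test on the differences, two-sided).
t = d̄/(s_d/√n) = 2.33/(6.95/√59) = 2.575
df = n − 1 = 58
Two-sided p-value ≈ 0.013
Since p ≈ 0.013 < α = 0.05, reject H0; the data support H1.

t = 2.575; reject H0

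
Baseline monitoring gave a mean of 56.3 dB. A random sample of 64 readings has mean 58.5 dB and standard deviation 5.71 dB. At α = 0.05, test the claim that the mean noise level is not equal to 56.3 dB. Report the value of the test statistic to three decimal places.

3.082

H0: μ = 56.3; H1: μ ≠ 56.3 (one-sample t-test, two-sided).
t = (x̄ − μ₀)/(s/√n) = (58.5 − 56.3)/(5.71/√64) = 3.082
df = n − 1 = 63
Two-sided p-value ≈ 0.003
Since p ≈ 0.003 < α = 0.05, reject H0; the evidence is statistically significant.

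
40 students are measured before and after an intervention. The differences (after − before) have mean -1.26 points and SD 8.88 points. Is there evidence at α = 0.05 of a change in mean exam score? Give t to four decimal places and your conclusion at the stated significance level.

t = -0.8974; fail to reject H0

H0: μ_d = 0; H1: μ_d ≠ 0 (paired t-test on the differences, two-sided).
t = d̄/(s_d/√n) = -1.26/(8.88/√40) = -0.8974
df = n − 1 = 39
Two-sided p-value ≈ 0.3750
Since p ≈ 0.3750 > α = 0.05, fail to reject H0; the data do not provide sufficient evidence against H0.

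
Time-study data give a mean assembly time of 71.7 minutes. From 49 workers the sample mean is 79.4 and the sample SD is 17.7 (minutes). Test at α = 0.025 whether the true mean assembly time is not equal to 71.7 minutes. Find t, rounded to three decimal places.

H0: μ = 71.7; H1: μ ≠ 71.7 (one-sample t-test, two-sided).
t = (x̄ − μ₀)/(s/√n) = (79.4 − 71.7)/(17.7/√49) = 3.045
df = n − 1 = 48
Two-sided p-value ≈ 0.004
Since p ≈ 0.004 < α = 0.025, reject H0; the data support H1.

3.045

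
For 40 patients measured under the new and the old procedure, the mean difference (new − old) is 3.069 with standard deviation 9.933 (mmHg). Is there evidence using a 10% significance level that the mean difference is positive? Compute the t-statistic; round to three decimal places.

1.954

H0: μ_d = 0; H1: μ_d > 0 (paired t-test on the differences, right-tailed).
t = d̄/(s_d/√n) = 3.069/(9.933/√40) = 1.954
df = n − 1 = 39
p-value = P(T ≥ 1.954) ≈ 0.0289
Since p ≈ 0.0289 < α = 0.1, reject H0; the data support H1.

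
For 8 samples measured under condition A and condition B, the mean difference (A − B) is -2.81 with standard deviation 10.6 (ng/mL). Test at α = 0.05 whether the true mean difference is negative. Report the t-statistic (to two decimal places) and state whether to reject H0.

t = -0.75; fail to reject H0

H0: μ_d = 0; H1: μ_d < 0 (paired t-test on the differences, left-tailed).
t = d̄/(s_d/√n) = -2.81/(10.6/√8) = -0.75
df = n − 1 = 7
p-value = P(T ≤ -0.75) ≈ 0.239
Since p ≈ 0.239 > α = 0.05, fail to reject H0; the data do not provide sufficient evidence against H0.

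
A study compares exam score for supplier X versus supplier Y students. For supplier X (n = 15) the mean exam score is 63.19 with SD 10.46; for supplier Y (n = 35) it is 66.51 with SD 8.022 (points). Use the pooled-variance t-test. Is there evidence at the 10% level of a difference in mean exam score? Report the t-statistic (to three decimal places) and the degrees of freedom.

t = -1.222, df = 48

Let group 1 = supplier X, group 2 = supplier Y. H0: μ_1 = μ_2; H1: μ_1 ≠ μ_2 (two-sample pooled-variance t-test, two-sided).
s_p² = [(15−1)·10.46² + (35−1)·8.022²]/(15+35−2) = 77.4947
t = (63.19 − 66.51)/√[77.4947·(1/15 + 1/35)] = -1.222
df = n₁ + n₂ − 2 = 48
Two-sided p-value ≈ 0.228
Since p ≈ 0.228 > α = 0.1, fail to reject H0; the data do not provide sufficient evidence against H0.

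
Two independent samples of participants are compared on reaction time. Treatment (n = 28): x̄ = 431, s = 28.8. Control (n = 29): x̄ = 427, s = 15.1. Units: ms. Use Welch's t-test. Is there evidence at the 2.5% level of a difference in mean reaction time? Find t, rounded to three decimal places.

Let group 1 = treatment, group 2 = control. H0: μ_1 = μ_2; H1: μ_1 ≠ μ_2 (Welch's two-sample t-test, two-sided).
t = (x̄_1 − x̄_2)/√(s_1²/n_1 + s_2²/n_2) = (431 − 427)/√(28.8²/28 + 15.1²/29) = 0.653
Welch–Satterthwaite df ≈ 40.48
Two-sided p-value ≈ 0.5172
Since p ≈ 0.5172 > α = 0.025, fail to reject H0; the data do not provide sufficient evidence against H0.

0.653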